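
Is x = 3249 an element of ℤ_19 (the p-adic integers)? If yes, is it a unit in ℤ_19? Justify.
x ∈ ℤ_19 but not a unit; v_19(x) = 2 > 0

ℤ_19 = {x ∈ ℚ_19 : v_19(x) ≥ 0} and ℤ_19^× = {x ∈ ℤ_19 : v_19(x) = 0}. Here v_19(3249) = v_19(num) − v_19(den) = 2; compare against these criteria.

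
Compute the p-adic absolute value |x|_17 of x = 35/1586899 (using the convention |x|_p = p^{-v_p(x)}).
|35/1586899|_17 = 83521

Step 1 — compute v_17(x) by factoring powers of 17 out of the numerator and denominator: v_17(35/1586899) = -4. Step 2 — apply |x|_p = p^{-v_p(x)} = 17^{4} = 83521.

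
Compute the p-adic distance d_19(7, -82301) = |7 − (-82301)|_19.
d_19(7, -82301) = 1/6859

Step 1 — x − y = 7 − (-82301) = 82308. Step 2 — v_19(82308) = 3 (factor: 82308 = (19^3 · 12); the sign does not affect v_p). Step 3 — |x − y|_19 = 19^{-3} = 1/6859.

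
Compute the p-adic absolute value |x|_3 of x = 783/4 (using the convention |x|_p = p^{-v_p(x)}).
|783/4|_3 = 1/27

Step 1 — compute v_3(x) by factoring powers of 3 out of the numerator and denominator: v_3(783/4) = 3. Step 2 — apply |x|_p = p^{-v_p(x)} = 3^{-3} = 1/27.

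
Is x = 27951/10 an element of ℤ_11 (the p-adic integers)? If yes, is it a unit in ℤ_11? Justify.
x ∈ ℤ_11 but not a unit; v_11(x) = 3 > 0

ℤ_11 = {x ∈ ℚ_11 : v_11(x) ≥ 0} and ℤ_11^× = {x ∈ ℤ_11 : v_11(x) = 0}. Here v_11(27951/10) = v_11(num) − v_11(den) = 3; compare against these criteria.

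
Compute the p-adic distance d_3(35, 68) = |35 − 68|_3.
d_3(35, 68) = 1/3

Step 1 — x − y = 35 − 68 = -33. Step 2 — v_3(-33) = 1 (factor: -33 = −(3^1 · 11); the sign does not affect v_p). Step 3 — |x − y|_3 = 3^{-1} = 1/3.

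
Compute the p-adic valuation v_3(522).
v_3(522) = 2

v_3(n) is the largest exponent k such that 3^k divides n. Factor out: 522 = 3^2 · 58. (Sign doesn't affect v_p.) So v_3(522) = 2.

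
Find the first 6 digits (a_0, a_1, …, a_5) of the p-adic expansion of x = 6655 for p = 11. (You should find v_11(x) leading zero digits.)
(a_0, …, a_5) = (0, 0, 0, 5, 0, 0)

v_11(6655) = 3, so a_0 = ... = a_2 = 0. Factor out: x = 11^3 · u with u = 5 a unit in ℤ_11. Expand u iteratively via a_{v+i} = u_i mod 11, u_{i+1} = (u_i − a_{v+i})/11:
  u_0 = 5;  a_3 = 5;  u_1 = (u_0 − 5)/11 = 0
  u_1 = 0;  a_4 = 0;  u_2 = (u_1 − 0)/11 = 0
  u_2 = 0;  a_5 = 0;  u_3 = (u_2 − 0)/11 = 0
Digits: (0, 0, 0, 5, 0, 0).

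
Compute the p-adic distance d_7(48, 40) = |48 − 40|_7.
d_7(48, 40) = 1

Step 1 — x − y = 48 − 40 = 8. Step 2 — v_7(8) = 0 (factor: 8 = (7^0 · 8); the sign does not affect v_p). Step 3 — |x − y|_7 = 7^{0} = 1.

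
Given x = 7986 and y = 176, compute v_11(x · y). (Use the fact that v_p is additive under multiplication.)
v_11(1405536) = 4

v_p(x) = 3 (factor: 7986 = 11^3 · 6); v_p(y) = 1 (factor: 176 = 11^1 · 16). Additivity: v_p(xy) = v_p(x) + v_p(y) = 3 + 1 = 4. (Direct check: xy = 1405536 = 11^4 · (96).)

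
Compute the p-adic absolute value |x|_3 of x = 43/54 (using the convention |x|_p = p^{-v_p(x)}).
|43/54|_3 = 27

Step 1 — compute v_3(x) by factoring powers of 3 out of the numerator and denominator: v_3(43/54) = -3. Step 2 — apply |x|_p = p^{-v_p(x)} = 3^{3} = 27.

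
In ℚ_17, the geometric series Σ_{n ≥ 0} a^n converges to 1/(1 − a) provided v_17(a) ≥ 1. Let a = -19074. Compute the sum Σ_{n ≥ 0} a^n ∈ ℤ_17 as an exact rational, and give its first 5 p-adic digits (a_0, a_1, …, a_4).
Σ a^n = 1/(1 − a) = 1/19075;  first 5 digits = (1, 0, 2, 13, 3)

v_17(a) = 2 ≥ 1, so the series converges in ℤ_17 to 1/(1 − a) = 1/(1 − (-19074)) = 1/19075. Expand this rational in ℤ_17: compute digits iteratively via d_i = x_i mod 17, x_{i+1} = (x_i − d_i)/17. The first 5 digits are (1, 0, 2, 13, 3).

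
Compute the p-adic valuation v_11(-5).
v_11(-5) = 0

v_11(n) is the largest exponent k such that 11^k divides n. Factor out: -5 = -11^0 · 5. (Sign doesn't affect v_p.) So v_11(-5) = 0.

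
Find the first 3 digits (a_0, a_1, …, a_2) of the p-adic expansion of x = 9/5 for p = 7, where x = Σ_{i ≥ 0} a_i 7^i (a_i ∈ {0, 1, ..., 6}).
(a_0, …, a_2) = (6, 5, 2)

v_7(9/5) = 0 (numerator and denominator both coprime to 7), so x ∈ ℤ_7^×. Compute digits iteratively via a_i = x_i mod 7, x_{i+1} = (x_i − a_i)/7, with x_0 = x:
  x_0 = 9/5;  a_0 = 6;  x_1 = (x_0 − 6)/7 = -3/5
  x_1 = -3/5;  a_1 = 5;  x_2 = (x_1 − 5)/7 = -4/5
  x_2 = -4/5;  a_2 = 2;  x_3 = (x_2 − 2)/7 = -2/5
Digits: (6, 5, 2).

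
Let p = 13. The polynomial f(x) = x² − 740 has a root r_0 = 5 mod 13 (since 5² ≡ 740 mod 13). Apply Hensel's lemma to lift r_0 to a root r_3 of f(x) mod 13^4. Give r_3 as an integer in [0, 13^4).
r_3 = 7090 (mod 28561)

Hensel's recurrence: r_{i+1} = r_i − f(r_i)·(f′(r_i))^{-1} mod 13^{i+2}, with f′(x) = 2x. Iterate:
  r_0 = 5 (mod 13)
  r_1 = 161 (mod 169)
  r_2 = 499 (mod 2197)
  r_3 = 7090 (mod 28561)
Final: r_3 = 7090, and one checks f(r_3) ≡ 0 mod 13^4.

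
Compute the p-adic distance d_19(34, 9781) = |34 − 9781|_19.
d_19(34, 9781) = 1/361

Step 1 — x − y = 34 − 9781 = -9747. Step 2 — v_19(-9747) = 2 (factor: -9747 = −(19^2 · 27); the sign does not affect v_p). Step 3 — |x − y|_19 = 19^{-2} = 1/361.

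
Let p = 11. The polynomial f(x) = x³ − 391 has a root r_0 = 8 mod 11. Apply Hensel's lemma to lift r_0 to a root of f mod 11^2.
r_1 = 8 (mod 121)

Hensel: r_{i+1} = r_i − f(r_i)/f′(r_i) mod 11^{i+2}, where f′(x) = 3x². Iterate:
  r_0 = 8 (mod 11)
  r_1 = 8 (mod 121)
Final: r = 8 with f(r) ≡ 0 mod 11^2.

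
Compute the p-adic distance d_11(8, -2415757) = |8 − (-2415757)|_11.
d_11(8, -2415757) = 1/161051

Step 1 — x − y = 8 − (-2415757) = 2415765. Step 2 — v_11(2415765) = 5 (factor: 2415765 = (11^5 · 15); the sign does not affect v_p). Step 3 — |x − y|_11 = 11^{-5} = 1/161051.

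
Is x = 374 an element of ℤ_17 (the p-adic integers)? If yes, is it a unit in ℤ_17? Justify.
x ∈ ℤ_17 but not a unit; v_17(x) = 1 > 0

ℤ_17 = {x ∈ ℚ_17 : v_17(x) ≥ 0} and ℤ_17^× = {x ∈ ℤ_17 : v_17(x) = 0}. Here v_17(374) = v_17(num) − v_17(den) = 1; compare against these criteria.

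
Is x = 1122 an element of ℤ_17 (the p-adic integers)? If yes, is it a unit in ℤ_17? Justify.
x ∈ ℤ_17 but not a unit; v_17(x) = 1 > 0

ℤ_17 = {x ∈ ℚ_17 : v_17(x) ≥ 0} and ℤ_17^× = {x ∈ ℤ_17 : v_17(x) = 0}. Here v_17(1122) = v_17(num) − v_17(den) = 1; compare against these criteria.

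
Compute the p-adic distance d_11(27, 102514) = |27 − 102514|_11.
d_11(27, 102514) = 1/14641

Step 1 — x − y = 27 − 102514 = -102487. Step 2 — v_11(-102487) = 4 (factor: -102487 = −(11^4 · 7); the sign does not affect v_p). Step 3 — |x − y|_11 = 11^{-4} = 1/14641.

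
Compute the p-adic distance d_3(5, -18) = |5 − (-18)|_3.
d_3(5, -18) = 1

Step 1 — x − y = 5 − (-18) = 23. Step 2 — v_3(23) = 0 (factor: 23 = (3^0 · 23); the sign does not affect v_p). Step 3 — |x − y|_3 = 3^{0} = 1.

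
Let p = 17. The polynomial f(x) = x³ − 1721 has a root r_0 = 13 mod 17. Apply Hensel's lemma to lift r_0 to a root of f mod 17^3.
r_2 = 2869 (mod 4913)

Hensel: r_{i+1} = r_i − f(r_i)/f′(r_i) mod 17^{i+2}, where f′(x) = 3x². Iterate:
  r_0 = 13 (mod 17)
  r_1 = 268 (mod 289)
  r_2 = 2869 (mod 4913)
Final: r = 2869 with f(r) ≡ 0 mod 17^3.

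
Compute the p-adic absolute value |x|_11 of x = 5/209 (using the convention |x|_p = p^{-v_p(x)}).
|5/209|_11 = 11

Step 1 — compute v_11(x) by factoring powers of 11 out of the numerator and denominator: v_11(5/209) = -1. Step 2 — apply |x|_p = p^{-v_p(x)} = 11^{1} = 11.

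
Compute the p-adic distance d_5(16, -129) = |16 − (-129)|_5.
d_5(16, -129) = 1/5

Step 1 — x − y = 16 − (-129) = 145. Step 2 — v_5(145) = 1 (factor: 145 = (5^1 · 29); the sign does not affect v_p). Step 3 — |x − y|_5 = 5^{-1} = 1/5.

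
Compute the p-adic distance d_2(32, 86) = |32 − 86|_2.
d_2(32, 86) = 1/2

Step 1 — x − y = 32 − 86 = -54. Step 2 — v_2(-54) = 1 (factor: -54 = −(2^1 · 27); the sign does not affect v_p). Step 3 — |x − y|_2 = 2^{-1} = 1/2.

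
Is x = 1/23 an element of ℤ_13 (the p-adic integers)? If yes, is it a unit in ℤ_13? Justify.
x ∈ ℤ_13^× (unit); v_13(x) = 0

ℤ_13 = {x ∈ ℚ_13 : v_13(x) ≥ 0} and ℤ_13^× = {x ∈ ℤ_13 : v_13(x) = 0}. Here v_13(1/23) = v_13(num) − v_13(den) = 0; compare against these criteria.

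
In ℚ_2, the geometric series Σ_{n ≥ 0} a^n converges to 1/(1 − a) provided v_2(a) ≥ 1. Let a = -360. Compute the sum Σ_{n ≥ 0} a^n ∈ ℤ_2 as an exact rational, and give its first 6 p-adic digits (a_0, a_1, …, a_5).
Σ a^n = 1/(1 − a) = 1/361;  first 6 digits = (1, 0, 0, 1, 1, 0)

v_2(a) = 3 ≥ 1, so the series converges in ℤ_2 to 1/(1 − a) = 1/(1 − (-360)) = 1/361. Expand this rational in ℤ_2: compute digits iteratively via d_i = x_i mod 2, x_{i+1} = (x_i − d_i)/2. The first 6 digits are (1, 0, 0, 1, 1, 0).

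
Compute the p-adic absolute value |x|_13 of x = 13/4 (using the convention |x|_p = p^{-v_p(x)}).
|13/4|_13 = 1/13

Step 1 — compute v_13(x) by factoring powers of 13 out of the numerator and denominator: v_13(13/4) = 1. Step 2 — apply |x|_p = p^{-v_p(x)} = 13^{-1} = 1/13.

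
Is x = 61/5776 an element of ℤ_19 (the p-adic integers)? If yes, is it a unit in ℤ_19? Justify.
x ∉ ℤ_19 (v_19(x) = -2 < 0)

ℤ_19 = {x ∈ ℚ_19 : v_19(x) ≥ 0} and ℤ_19^× = {x ∈ ℤ_19 : v_19(x) = 0}. Here v_19(61/5776) = v_19(num) − v_19(den) = -2; compare against these criteria.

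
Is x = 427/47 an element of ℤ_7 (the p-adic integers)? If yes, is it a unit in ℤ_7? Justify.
x ∈ ℤ_7 but not a unit; v_7(x) = 1 > 0

ℤ_7 = {x ∈ ℚ_7 : v_7(x) ≥ 0} and ℤ_7^× = {x ∈ ℤ_7 : v_7(x) = 0}. Here v_7(427/47) = v_7(num) − v_7(den) = 1; compare against these criteria.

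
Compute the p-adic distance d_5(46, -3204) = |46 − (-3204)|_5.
d_5(46, -3204) = 1/125

Step 1 — x − y = 46 − (-3204) = 3250. Step 2 — v_5(3250) = 3 (factor: 3250 = (5^3 · 26); the sign does not affect v_p). Step 3 — |x − y|_5 = 5^{-3} = 1/125.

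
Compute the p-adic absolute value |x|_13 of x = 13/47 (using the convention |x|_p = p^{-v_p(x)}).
|13/47|_13 = 1/13

Step 1 — compute v_13(x) by factoring powers of 13 out of the numerator and denominator: v_13(13/47) = 1. Step 2 — apply |x|_p = p^{-v_p(x)} = 13^{-1} = 1/13.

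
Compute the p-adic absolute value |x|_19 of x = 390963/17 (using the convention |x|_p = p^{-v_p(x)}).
|390963/17|_19 = 1/130321

Step 1 — compute v_19(x) by factoring powers of 19 out of the numerator and denominator: v_19(390963/17) = 4. Step 2 — apply |x|_p = p^{-v_p(x)} = 19^{-4} = 1/130321.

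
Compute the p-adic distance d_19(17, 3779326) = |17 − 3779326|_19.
d_19(17, 3779326) = 1/130321

Step 1 — x − y = 17 − 3779326 = -3779309. Step 2 — v_19(-3779309) = 4 (factor: -3779309 = −(19^4 · 29); the sign does not affect v_p). Step 3 — |x − y|_19 = 19^{-4} = 1/130321.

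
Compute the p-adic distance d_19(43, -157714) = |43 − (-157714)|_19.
d_19(43, -157714) = 1/6859

Step 1 — x − y = 43 − (-157714) = 157757. Step 2 — v_19(157757) = 3 (factor: 157757 = (19^3 · 23); the sign does not affect v_p). Step 3 — |x − y|_19 = 19^{-3} = 1/6859.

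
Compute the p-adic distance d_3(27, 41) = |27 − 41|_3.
d_3(27, 41) = 1

Step 1 — x − y = 27 − 41 = -14. Step 2 — v_3(-14) = 0 (factor: -14 = −(3^0 · 14); the sign does not affect v_p). Step 3 — |x − y|_3 = 3^{0} = 1.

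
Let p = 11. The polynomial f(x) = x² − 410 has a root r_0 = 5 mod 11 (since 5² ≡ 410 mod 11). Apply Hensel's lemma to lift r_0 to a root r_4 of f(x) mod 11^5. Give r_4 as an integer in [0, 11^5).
r_4 = 47778 (mod 161051)

Hensel's recurrence: r_{i+1} = r_i − f(r_i)·(f′(r_i))^{-1} mod 11^{i+2}, with f′(x) = 2x. Iterate:
  r_0 = 5 (mod 11)
  r_1 = 104 (mod 121)
  r_2 = 1193 (mod 1331)
  r_3 = 3855 (mod 14641)
  r_4 = 47778 (mod 161051)
Final: r_4 = 47778, and one checks f(r_4) ≡ 0 mod 11^5.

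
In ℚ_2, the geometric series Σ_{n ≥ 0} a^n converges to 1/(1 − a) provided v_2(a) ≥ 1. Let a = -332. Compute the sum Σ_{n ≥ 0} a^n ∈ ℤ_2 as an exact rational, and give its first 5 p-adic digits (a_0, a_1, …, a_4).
Σ a^n = 1/(1 − a) = 1/333;  first 5 digits = (1, 0, 1, 0, 0)

v_2(a) = 2 ≥ 1, so the series converges in ℤ_2 to 1/(1 − a) = 1/(1 − (-332)) = 1/333. Expand this rational in ℤ_2: compute digits iteratively via d_i = x_i mod 2, x_{i+1} = (x_i − d_i)/2. The first 5 digits are (1, 0, 1, 0, 0).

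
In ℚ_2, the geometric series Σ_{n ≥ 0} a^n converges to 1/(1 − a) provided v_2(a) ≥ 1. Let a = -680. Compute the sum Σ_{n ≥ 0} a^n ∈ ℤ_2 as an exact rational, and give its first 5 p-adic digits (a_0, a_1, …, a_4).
Σ a^n = 1/(1 − a) = 1/681;  first 5 digits = (1, 0, 0, 1, 1)

v_2(a) = 3 ≥ 1, so the series converges in ℤ_2 to 1/(1 − a) = 1/(1 − (-680)) = 1/681. Expand this rational in ℤ_2: compute digits iteratively via d_i = x_i mod 2, x_{i+1} = (x_i − d_i)/2. The first 5 digits are (1, 0, 0, 1, 1).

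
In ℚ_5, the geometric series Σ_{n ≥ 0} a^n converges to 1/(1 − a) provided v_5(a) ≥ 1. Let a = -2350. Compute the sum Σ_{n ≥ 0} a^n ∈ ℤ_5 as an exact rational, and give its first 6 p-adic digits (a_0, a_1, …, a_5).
Σ a^n = 1/(1 − a) = 1/2351;  first 6 digits = (1, 0, 1, 1, 2, 1)

v_5(a) = 2 ≥ 1, so the series converges in ℤ_5 to 1/(1 − a) = 1/(1 − (-2350)) = 1/2351. Expand this rational in ℤ_5: compute digits iteratively via d_i = x_i mod 5, x_{i+1} = (x_i − d_i)/5. The first 6 digits are (1, 0, 1, 1, 2, 1).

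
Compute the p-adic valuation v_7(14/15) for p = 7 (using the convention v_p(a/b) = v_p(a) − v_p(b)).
v_7(14/15) = 1

Factor powers of 7 from the numerator and denominator of the reduced fraction: 14 = 7^1 · 2 and 15 = 7^0 · 15. Apply v_p(a/b) = v_p(a) − v_p(b): v_7(14/15) = 1 − 0 = 1.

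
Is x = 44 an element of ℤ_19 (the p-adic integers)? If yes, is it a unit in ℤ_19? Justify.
x ∈ ℤ_19^× (unit); v_19(x) = 0

ℤ_19 = {x ∈ ℚ_19 : v_19(x) ≥ 0} and ℤ_19^× = {x ∈ ℤ_19 : v_19(x) = 0}. Here v_19(44) = v_19(num) − v_19(den) = 0; compare against these criteria.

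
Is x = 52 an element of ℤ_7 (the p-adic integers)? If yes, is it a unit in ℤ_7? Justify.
x ∈ ℤ_7^× (unit); v_7(x) = 0

ℤ_7 = {x ∈ ℚ_7 : v_7(x) ≥ 0} and ℤ_7^× = {x ∈ ℤ_7 : v_7(x) = 0}. Here v_7(52) = v_7(num) − v_7(den) = 0; compare against these criteria.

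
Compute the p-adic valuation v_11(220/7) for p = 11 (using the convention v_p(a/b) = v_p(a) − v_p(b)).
v_11(220/7) = 1

Factor powers of 11 from the numerator and denominator of the reduced fraction: 220 = 11^1 · 20 and 7 = 11^0 · 7. Apply v_p(a/b) = v_p(a) − v_p(b): v_11(220/7) = 1 − 0 = 1.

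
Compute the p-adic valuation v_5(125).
v_5(125) = 3

v_5(n) is the largest exponent k such that 5^k divides n. Factor out: 125 = 5^3 · 1. (Sign doesn't affect v_p.) So v_5(125) = 3.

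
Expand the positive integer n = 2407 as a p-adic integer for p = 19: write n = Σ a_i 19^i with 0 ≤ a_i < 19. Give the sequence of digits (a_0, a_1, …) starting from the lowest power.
(a_0, a_1, …) = (13, 12, 6)

Repeated division by 19 gives the digits low-to-high: 2407 = 13 + 12·19^1 + 6·19^2. Digit sequence: (13, 12, 6).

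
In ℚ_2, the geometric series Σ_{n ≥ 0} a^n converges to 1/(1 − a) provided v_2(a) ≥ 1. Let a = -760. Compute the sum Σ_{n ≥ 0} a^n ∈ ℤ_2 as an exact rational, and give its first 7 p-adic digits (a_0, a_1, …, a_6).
Σ a^n = 1/(1 − a) = 1/761;  first 7 digits = (1, 0, 0, 1, 0, 0, 1)

v_2(a) = 3 ≥ 1, so the series converges in ℤ_2 to 1/(1 − a) = 1/(1 − (-760)) = 1/761. Expand this rational in ℤ_2: compute digits iteratively via d_i = x_i mod 2, x_{i+1} = (x_i − d_i)/2. The first 7 digits are (1, 0, 0, 1, 0, 0, 1).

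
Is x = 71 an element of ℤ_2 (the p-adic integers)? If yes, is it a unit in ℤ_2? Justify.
x ∈ ℤ_2^× (unit); v_2(x) = 0

ℤ_2 = {x ∈ ℚ_2 : v_2(x) ≥ 0} and ℤ_2^× = {x ∈ ℤ_2 : v_2(x) = 0}. Here v_2(71) = v_2(num) − v_2(den) = 0; compare against these criteria.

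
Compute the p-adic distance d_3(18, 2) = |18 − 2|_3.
d_3(18, 2) = 1

Step 1 — x − y = 18 − 2 = 16. Step 2 — v_3(16) = 0 (factor: 16 = (3^0 · 16); the sign does not affect v_p). Step 3 — |x − y|_3 = 3^{0} = 1.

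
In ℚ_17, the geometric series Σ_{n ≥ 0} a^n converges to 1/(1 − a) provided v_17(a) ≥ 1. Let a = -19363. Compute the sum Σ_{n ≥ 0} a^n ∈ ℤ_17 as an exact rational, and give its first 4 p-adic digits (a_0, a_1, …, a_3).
Σ a^n = 1/(1 − a) = 1/19364;  first 4 digits = (1, 0, 1, 13)

v_17(a) = 2 ≥ 1, so the series converges in ℤ_17 to 1/(1 − a) = 1/(1 − (-19363)) = 1/19364. Expand this rational in ℤ_17: compute digits iteratively via d_i = x_i mod 17, x_{i+1} = (x_i − d_i)/17. The first 4 digits are (1, 0, 1, 13).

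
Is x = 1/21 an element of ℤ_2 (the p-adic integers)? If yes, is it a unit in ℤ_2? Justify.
x ∈ ℤ_2^× (unit); v_2(x) = 0

ℤ_2 = {x ∈ ℚ_2 : v_2(x) ≥ 0} and ℤ_2^× = {x ∈ ℤ_2 : v_2(x) = 0}. Here v_2(1/21) = v_2(num) − v_2(den) = 0; compare against these criteria.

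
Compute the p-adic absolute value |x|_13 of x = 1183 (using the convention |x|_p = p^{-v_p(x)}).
|1183|_13 = 1/169

Step 1 — compute v_13(x) by factoring powers of 13 out of the numerator and denominator: v_13(1183) = 2. Step 2 — apply |x|_p = p^{-v_p(x)} = 13^{-2} = 1/169.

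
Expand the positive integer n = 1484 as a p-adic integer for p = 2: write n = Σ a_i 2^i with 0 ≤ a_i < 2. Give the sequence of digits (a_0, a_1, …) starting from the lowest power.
(a_0, a_1, …) = (0, 0, 1, 1, 0, 0, 1, 1, 1, 0, 1)

Repeated division by 2 gives the digits low-to-high: 1484 = 1·2^2 + 1·2^3 + 1·2^6 + 1·2^7 + 1·2^8 + 1·2^10. Digit sequence: (0, 0, 1, 1, 0, 0, 1, 1, 1, 0, 1).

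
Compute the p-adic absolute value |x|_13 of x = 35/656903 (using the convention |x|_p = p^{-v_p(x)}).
|35/656903|_13 = 28561

Step 1 — compute v_13(x) by factoring powers of 13 out of the numerator and denominator: v_13(35/656903) = -4. Step 2 — apply |x|_p = p^{-v_p(x)} = 13^{4} = 28561.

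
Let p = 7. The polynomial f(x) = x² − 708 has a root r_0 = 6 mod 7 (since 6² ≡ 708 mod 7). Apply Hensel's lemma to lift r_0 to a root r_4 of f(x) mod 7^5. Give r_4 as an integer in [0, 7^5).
r_4 = 6775 (mod 16807)

Hensel's recurrence: r_{i+1} = r_i − f(r_i)·(f′(r_i))^{-1} mod 7^{i+2}, with f′(x) = 2x. Iterate:
  r_0 = 6 (mod 7)
  r_1 = 13 (mod 49)
  r_2 = 258 (mod 343)
  r_3 = 1973 (mod 2401)
  r_4 = 6775 (mod 16807)
Final: r_4 = 6775, and one checks f(r_4) ≡ 0 mod 7^5.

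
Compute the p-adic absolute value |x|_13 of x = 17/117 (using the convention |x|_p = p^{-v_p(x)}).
|17/117|_13 = 13

Step 1 — compute v_13(x) by factoring powers of 13 out of the numerator and denominator: v_13(17/117) = -1. Step 2 — apply |x|_p = p^{-v_p(x)} = 13^{1} = 13.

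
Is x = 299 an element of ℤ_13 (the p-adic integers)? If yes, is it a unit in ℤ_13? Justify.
x ∈ ℤ_13 but not a unit; v_13(x) = 1 > 0

ℤ_13 = {x ∈ ℚ_13 : v_13(x) ≥ 0} and ℤ_13^× = {x ∈ ℤ_13 : v_13(x) = 0}. Here v_13(299) = v_13(num) − v_13(den) = 1; compare against these criteria.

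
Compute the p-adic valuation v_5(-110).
v_5(-110) = 1

v_5(n) is the largest exponent k such that 5^k divides n. Factor out: -110 = -5^1 · 22. (Sign doesn't affect v_p.) So v_5(-110) = 1.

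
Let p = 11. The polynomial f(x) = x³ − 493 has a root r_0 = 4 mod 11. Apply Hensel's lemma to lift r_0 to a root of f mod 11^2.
r_1 = 81 (mod 121)

Hensel: r_{i+1} = r_i − f(r_i)/f′(r_i) mod 11^{i+2}, where f′(x) = 3x². Iterate:
  r_0 = 4 (mod 11)
  r_1 = 81 (mod 121)
Final: r = 81 with f(r) ≡ 0 mod 11^2.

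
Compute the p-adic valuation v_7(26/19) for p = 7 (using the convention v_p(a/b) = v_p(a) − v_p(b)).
v_7(26/19) = 0

Factor powers of 7 from the numerator and denominator of the reduced fraction: 26 = 7^0 · 26 and 19 = 7^0 · 19. Apply v_p(a/b) = v_p(a) − v_p(b): v_7(26/19) = 0 − 0 = 0.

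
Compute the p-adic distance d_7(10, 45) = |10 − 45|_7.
d_7(10, 45) = 1/7

Step 1 — x − y = 10 − 45 = -35. Step 2 — v_7(-35) = 1 (factor: -35 = −(7^1 · 5); the sign does not affect v_p). Step 3 — |x − y|_7 = 7^{-1} = 1/7.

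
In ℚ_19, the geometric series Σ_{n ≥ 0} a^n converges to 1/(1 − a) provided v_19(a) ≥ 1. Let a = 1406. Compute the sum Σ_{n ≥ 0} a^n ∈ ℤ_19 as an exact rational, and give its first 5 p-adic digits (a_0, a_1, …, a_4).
Σ a^n = 1/(1 − a) = -1/1405;  first 5 digits = (1, 17, 7, 14, 2)

v_19(a) = 1 ≥ 1, so the series converges in ℤ_19 to 1/(1 − a) = 1/(1 − 1406) = -1/1405. Expand this rational in ℤ_19: compute digits iteratively via d_i = x_i mod 19, x_{i+1} = (x_i − d_i)/19. The first 5 digits are (1, 17, 7, 14, 2).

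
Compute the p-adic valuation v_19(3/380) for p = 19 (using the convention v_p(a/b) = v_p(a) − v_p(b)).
v_19(3/380) = -1

Factor powers of 19 from the numerator and denominator of the reduced fraction: 3 = 19^0 · 3 and 380 = 19^1 · 20. Apply v_p(a/b) = v_p(a) − v_p(b): v_19(3/380) = 0 − 1 = -1.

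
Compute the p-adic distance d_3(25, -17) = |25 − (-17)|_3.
d_3(25, -17) = 1/3

Step 1 — x − y = 25 − (-17) = 42. Step 2 — v_3(42) = 1 (factor: 42 = (3^1 · 14); the sign does not affect v_p). Step 3 — |x − y|_3 = 3^{-1} = 1/3.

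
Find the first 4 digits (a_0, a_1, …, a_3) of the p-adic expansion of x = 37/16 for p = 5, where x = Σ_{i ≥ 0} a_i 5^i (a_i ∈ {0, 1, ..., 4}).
(a_0, …, a_3) = (2, 1, 2, 3)

v_5(37/16) = 0 (numerator and denominator both coprime to 5), so x ∈ ℤ_5^×. Compute digits iteratively via a_i = x_i mod 5, x_{i+1} = (x_i − a_i)/5, with x_0 = x:
  x_0 = 37/16;  a_0 = 2;  x_1 = (x_0 − 2)/5 = 1/16
  x_1 = 1/16;  a_1 = 1;  x_2 = (x_1 − 1)/5 = -3/16
  x_2 = -3/16;  a_2 = 2;  x_3 = (x_2 − 2)/5 = -7/16
  x_3 = -7/16;  a_3 = 3;  x_4 = (x_3 − 3)/5 = -11/16
Digits: (2, 1, 2, 3).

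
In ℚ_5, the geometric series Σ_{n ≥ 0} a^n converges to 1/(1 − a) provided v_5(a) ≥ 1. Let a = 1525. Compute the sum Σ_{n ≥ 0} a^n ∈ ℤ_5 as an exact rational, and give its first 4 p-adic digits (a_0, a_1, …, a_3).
Σ a^n = 1/(1 − a) = -1/1524;  first 4 digits = (1, 0, 1, 2)

v_5(a) = 2 ≥ 1, so the series converges in ℤ_5 to 1/(1 − a) = 1/(1 − 1525) = -1/1524. Expand this rational in ℤ_5: compute digits iteratively via d_i = x_i mod 5, x_{i+1} = (x_i − d_i)/5. The first 4 digits are (1, 0, 1, 2).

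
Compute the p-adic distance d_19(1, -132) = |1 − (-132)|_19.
d_19(1, -132) = 1/19

Step 1 — x − y = 1 − (-132) = 133. Step 2 — v_19(133) = 1 (factor: 133 = (19^1 · 7); the sign does not affect v_p). Step 3 — |x − y|_19 = 19^{-1} = 1/19.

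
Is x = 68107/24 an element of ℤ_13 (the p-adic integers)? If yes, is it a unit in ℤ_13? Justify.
x ∈ ℤ_13 but not a unit; v_13(x) = 3 > 0

ℤ_13 = {x ∈ ℚ_13 : v_13(x) ≥ 0} and ℤ_13^× = {x ∈ ℤ_13 : v_13(x) = 0}. Here v_13(68107/24) = v_13(num) − v_13(den) = 3; compare against these criteria.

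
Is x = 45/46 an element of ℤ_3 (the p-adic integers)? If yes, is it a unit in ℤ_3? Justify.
x ∈ ℤ_3 but not a unit; v_3(x) = 2 > 0

ℤ_3 = {x ∈ ℚ_3 : v_3(x) ≥ 0} and ℤ_3^× = {x ∈ ℤ_3 : v_3(x) = 0}. Here v_3(45/46) = v_3(num) − v_3(den) = 2; compare against these criteria.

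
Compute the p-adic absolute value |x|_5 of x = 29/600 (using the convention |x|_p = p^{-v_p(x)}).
|29/600|_5 = 25

Step 1 — compute v_5(x) by factoring powers of 5 out of the numerator and denominator: v_5(29/600) = -2. Step 2 — apply |x|_p = p^{-v_p(x)} = 5^{2} = 25.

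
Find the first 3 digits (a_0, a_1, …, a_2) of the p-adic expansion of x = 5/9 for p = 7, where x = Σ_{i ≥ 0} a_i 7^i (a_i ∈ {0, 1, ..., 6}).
(a_0, …, a_2) = (6, 0, 3)

v_7(5/9) = 0 (numerator and denominator both coprime to 7), so x ∈ ℤ_7^×. Compute digits iteratively via a_i = x_i mod 7, x_{i+1} = (x_i − a_i)/7, with x_0 = x:
  x_0 = 5/9;  a_0 = 6;  x_1 = (x_0 − 6)/7 = -7/9
  x_1 = -7/9;  a_1 = 0;  x_2 = (x_1 − 0)/7 = -1/9
  x_2 = -1/9;  a_2 = 3;  x_3 = (x_2 − 3)/7 = -4/9
Digits: (6, 0, 3).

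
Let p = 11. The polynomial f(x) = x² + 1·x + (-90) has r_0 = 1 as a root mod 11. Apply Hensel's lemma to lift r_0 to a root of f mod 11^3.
r_2 = 1321 (mod 1331)

Hensel: r_{i+1} = r_i − f(r_i)·(f′(r_i))^{-1} mod 11^{i+2}, f′(x) = 2x + 1. Iterate:
  r_0 = 1 (mod 11)
  r_1 = 111 (mod 121)
  r_2 = 1321 (mod 1331)
Final: r = 1321 satisfies f(r) ≡ 0 mod 11^3.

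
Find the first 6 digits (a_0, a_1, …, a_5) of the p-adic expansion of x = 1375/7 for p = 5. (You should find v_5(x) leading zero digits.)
(a_0, …, a_5) = (0, 0, 0, 3, 4, 2)

v_5(1375/7) = 3, so a_0 = ... = a_2 = 0. Factor out: x = 5^3 · u with u = 11/7 a unit in ℤ_5. Expand u iteratively via a_{v+i} = u_i mod 5, u_{i+1} = (u_i − a_{v+i})/5:
  u_0 = 11/7;  a_3 = 3;  u_1 = (u_0 − 3)/5 = -2/7
  u_1 = -2/7;  a_4 = 4;  u_2 = (u_1 − 4)/5 = -6/7
  u_2 = -6/7;  a_5 = 2;  u_3 = (u_2 − 2)/5 = -4/7
Digits: (0, 0, 0, 3, 4, 2).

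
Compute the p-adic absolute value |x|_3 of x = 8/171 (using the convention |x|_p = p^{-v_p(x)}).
|8/171|_3 = 9

Step 1 — compute v_3(x) by factoring powers of 3 out of the numerator and denominator: v_3(8/171) = -2. Step 2 — apply |x|_p = p^{-v_p(x)} = 3^{2} = 9.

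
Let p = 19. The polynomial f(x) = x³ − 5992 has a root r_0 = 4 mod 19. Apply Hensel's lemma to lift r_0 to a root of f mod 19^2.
r_1 = 308 (mod 361)

Hensel: r_{i+1} = r_i − f(r_i)/f′(r_i) mod 19^{i+2}, where f′(x) = 3x². Iterate:
  r_0 = 4 (mod 19)
  r_1 = 308 (mod 361)
Final: r = 308 with f(r) ≡ 0 mod 19^2.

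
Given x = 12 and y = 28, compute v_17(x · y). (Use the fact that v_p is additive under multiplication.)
v_17(336) = 0

v_p(x) = 0 (factor: 12 = 17^0 · 12); v_p(y) = 0 (factor: 28 = 17^0 · 28). Additivity: v_p(xy) = v_p(x) + v_p(y) = 0 + 0 = 0. (Direct check: xy = 336 = 17^0 · (336).)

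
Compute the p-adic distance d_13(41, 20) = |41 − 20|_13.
d_13(41, 20) = 1

Step 1 — x − y = 41 − 20 = 21. Step 2 — v_13(21) = 0 (factor: 21 = (13^0 · 21); the sign does not affect v_p). Step 3 — |x − y|_13 = 13^{0} = 1.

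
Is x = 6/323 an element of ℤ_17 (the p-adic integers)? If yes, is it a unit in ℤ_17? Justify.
x ∉ ℤ_17 (v_17(x) = -1 < 0)

ℤ_17 = {x ∈ ℚ_17 : v_17(x) ≥ 0} and ℤ_17^× = {x ∈ ℤ_17 : v_17(x) = 0}. Here v_17(6/323) = v_17(num) − v_17(den) = -1; compare against these criteria.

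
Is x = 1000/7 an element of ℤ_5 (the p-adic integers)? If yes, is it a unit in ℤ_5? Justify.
x ∈ ℤ_5 but not a unit; v_5(x) = 3 > 0

ℤ_5 = {x ∈ ℚ_5 : v_5(x) ≥ 0} and ℤ_5^× = {x ∈ ℤ_5 : v_5(x) = 0}. Here v_5(1000/7) = v_5(num) − v_5(den) = 3; compare against these criteria.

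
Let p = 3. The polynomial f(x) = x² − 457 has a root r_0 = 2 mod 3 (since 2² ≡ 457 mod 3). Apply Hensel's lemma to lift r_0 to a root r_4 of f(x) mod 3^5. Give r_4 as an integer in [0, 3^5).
r_4 = 194 (mod 243)

Hensel's recurrence: r_{i+1} = r_i − f(r_i)·(f′(r_i))^{-1} mod 3^{i+2}, with f′(x) = 2x. Iterate:
  r_0 = 2 (mod 3)
  r_1 = 5 (mod 9)
  r_2 = 5 (mod 27)
  r_3 = 32 (mod 81)
  r_4 = 194 (mod 243)
Final: r_4 = 194, and one checks f(r_4) ≡ 0 mod 3^5.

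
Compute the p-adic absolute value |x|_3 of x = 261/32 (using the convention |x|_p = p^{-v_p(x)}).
|261/32|_3 = 1/9

Step 1 — compute v_3(x) by factoring powers of 3 out of the numerator and denominator: v_3(261/32) = 2. Step 2 — apply |x|_p = p^{-v_p(x)} = 3^{-2} = 1/9.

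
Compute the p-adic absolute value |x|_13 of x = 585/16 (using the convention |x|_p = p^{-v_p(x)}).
|585/16|_13 = 1/13

Step 1 — compute v_13(x) by factoring powers of 13 out of the numerator and denominator: v_13(585/16) = 1. Step 2 — apply |x|_p = p^{-v_p(x)} = 13^{-1} = 1/13.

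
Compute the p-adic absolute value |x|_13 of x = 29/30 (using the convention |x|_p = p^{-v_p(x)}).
|29/30|_13 = 1

Step 1 — compute v_13(x) by factoring powers of 13 out of the numerator and denominator: v_13(29/30) = 0. Step 2 — apply |x|_p = p^{-v_p(x)} = 13^{0} = 1.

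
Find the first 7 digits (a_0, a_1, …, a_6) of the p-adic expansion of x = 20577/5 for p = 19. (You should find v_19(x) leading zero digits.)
(a_0, …, a_6) = (0, 0, 0, 12, 7, 11, 7)

v_19(20577/5) = 3, so a_0 = ... = a_2 = 0. Factor out: x = 19^3 · u with u = 3/5 a unit in ℤ_19. Expand u iteratively via a_{v+i} = u_i mod 19, u_{i+1} = (u_i − a_{v+i})/19:
  u_0 = 3/5;  a_3 = 12;  u_1 = (u_0 − 12)/19 = -3/5
  u_1 = -3/5;  a_4 = 7;  u_2 = (u_1 − 7)/19 = -2/5
  u_2 = -2/5;  a_5 = 11;  u_3 = (u_2 − 11)/19 = -3/5
  u_3 = -3/5;  a_6 = 7;  u_4 = (u_3 − 7)/19 = -2/5
Digits: (0, 0, 0, 12, 7, 11, 7).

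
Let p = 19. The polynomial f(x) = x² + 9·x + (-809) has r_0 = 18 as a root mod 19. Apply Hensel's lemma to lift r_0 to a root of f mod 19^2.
r_1 = 322 (mod 361)

Hensel: r_{i+1} = r_i − f(r_i)·(f′(r_i))^{-1} mod 19^{i+2}, f′(x) = 2x + 9. Iterate:
  r_0 = 18 (mod 19)
  r_1 = 322 (mod 361)
Final: r = 322 satisfies f(r) ≡ 0 mod 19^2.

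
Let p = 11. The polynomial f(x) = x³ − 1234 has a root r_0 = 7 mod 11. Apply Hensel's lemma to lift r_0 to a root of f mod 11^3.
r_2 = 865 (mod 1331)

Hensel: r_{i+1} = r_i − f(r_i)/f′(r_i) mod 11^{i+2}, where f′(x) = 3x². Iterate:
  r_0 = 7 (mod 11)
  r_1 = 18 (mod 121)
  r_2 = 865 (mod 1331)
Final: r = 865 with f(r) ≡ 0 mod 11^3.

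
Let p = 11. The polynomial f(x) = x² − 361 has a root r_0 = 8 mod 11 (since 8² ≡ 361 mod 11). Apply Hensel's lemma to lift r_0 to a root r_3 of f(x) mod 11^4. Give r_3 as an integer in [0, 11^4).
r_3 = 19 (mod 14641)

Hensel's recurrence: r_{i+1} = r_i − f(r_i)·(f′(r_i))^{-1} mod 11^{i+2}, with f′(x) = 2x. Iterate:
  r_0 = 8 (mod 11)
  r_1 = 19 (mod 121)
  r_2 = 19 (mod 1331)
  r_3 = 19 (mod 14641)
Final: r_3 = 19, and one checks f(r_3) ≡ 0 mod 11^4.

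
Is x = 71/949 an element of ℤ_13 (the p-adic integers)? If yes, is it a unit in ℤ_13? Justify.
x ∉ ℤ_13 (v_13(x) = -1 < 0)

ℤ_13 = {x ∈ ℚ_13 : v_13(x) ≥ 0} and ℤ_13^× = {x ∈ ℤ_13 : v_13(x) = 0}. Here v_13(71/949) = v_13(num) − v_13(den) = -1; compare against these criteria.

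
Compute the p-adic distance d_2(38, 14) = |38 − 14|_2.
d_2(38, 14) = 1/8

Step 1 — x − y = 38 − 14 = 24. Step 2 — v_2(24) = 3 (factor: 24 = (2^3 · 3); the sign does not affect v_p). Step 3 — |x − y|_2 = 2^{-3} = 1/8.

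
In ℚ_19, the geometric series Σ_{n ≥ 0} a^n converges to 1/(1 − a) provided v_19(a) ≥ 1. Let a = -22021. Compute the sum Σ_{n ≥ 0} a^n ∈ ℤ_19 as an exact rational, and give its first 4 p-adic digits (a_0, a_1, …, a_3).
Σ a^n = 1/(1 − a) = 1/22022;  first 4 digits = (1, 0, 15, 15)

v_19(a) = 2 ≥ 1, so the series converges in ℤ_19 to 1/(1 − a) = 1/(1 − (-22021)) = 1/22022. Expand this rational in ℤ_19: compute digits iteratively via d_i = x_i mod 19, x_{i+1} = (x_i − d_i)/19. The first 4 digits are (1, 0, 15, 15).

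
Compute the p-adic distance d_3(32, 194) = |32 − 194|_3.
d_3(32, 194) = 1/81

Step 1 — x − y = 32 − 194 = -162. Step 2 — v_3(-162) = 4 (factor: -162 = −(3^4 · 2); the sign does not affect v_p). Step 3 — |x − y|_3 = 3^{-4} = 1/81.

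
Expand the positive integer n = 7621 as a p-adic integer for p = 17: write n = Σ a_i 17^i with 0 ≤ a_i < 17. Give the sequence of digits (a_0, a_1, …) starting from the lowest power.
(a_0, a_1, …) = (5, 6, 9, 1)

Repeated division by 17 gives the digits low-to-high: 7621 = 5 + 6·17^1 + 9·17^2 + 1·17^3. Digit sequence: (5, 6, 9, 1).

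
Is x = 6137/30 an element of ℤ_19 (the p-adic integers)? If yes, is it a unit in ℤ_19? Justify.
x ∈ ℤ_19 but not a unit; v_19(x) = 2 > 0

ℤ_19 = {x ∈ ℚ_19 : v_19(x) ≥ 0} and ℤ_19^× = {x ∈ ℤ_19 : v_19(x) = 0}. Here v_19(6137/30) = v_19(num) − v_19(den) = 2; compare against these criteria.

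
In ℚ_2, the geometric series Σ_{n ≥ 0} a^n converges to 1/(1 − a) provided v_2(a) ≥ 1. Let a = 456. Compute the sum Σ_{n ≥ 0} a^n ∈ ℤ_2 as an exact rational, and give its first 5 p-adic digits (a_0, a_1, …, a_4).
Σ a^n = 1/(1 − a) = -1/455;  first 5 digits = (1, 0, 0, 1, 0)

v_2(a) = 3 ≥ 1, so the series converges in ℤ_2 to 1/(1 − a) = 1/(1 − 456) = -1/455. Expand this rational in ℤ_2: compute digits iteratively via d_i = x_i mod 2, x_{i+1} = (x_i − d_i)/2. The first 5 digits are (1, 0, 0, 1, 0).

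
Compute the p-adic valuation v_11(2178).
v_11(2178) = 2

v_11(n) is the largest exponent k such that 11^k divides n. Factor out: 2178 = 11^2 · 18. (Sign doesn't affect v_p.) So v_11(2178) = 2.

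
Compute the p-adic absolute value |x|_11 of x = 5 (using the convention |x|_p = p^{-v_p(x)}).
|5|_11 = 1

Step 1 — compute v_11(x) by factoring powers of 11 out of the numerator and denominator: v_11(5) = 0. Step 2 — apply |x|_p = p^{-v_p(x)} = 11^{0} = 1.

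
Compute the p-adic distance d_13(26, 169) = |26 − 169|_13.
d_13(26, 169) = 1/13

Step 1 — x − y = 26 − 169 = -143. Step 2 — v_13(-143) = 1 (factor: -143 = −(13^1 · 11); the sign does not affect v_p). Step 3 — |x − y|_13 = 13^{-1} = 1/13.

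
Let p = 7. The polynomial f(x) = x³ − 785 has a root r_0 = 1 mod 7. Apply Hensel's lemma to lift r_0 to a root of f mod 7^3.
r_2 = 148 (mod 343)

Hensel: r_{i+1} = r_i − f(r_i)/f′(r_i) mod 7^{i+2}, where f′(x) = 3x². Iterate:
  r_0 = 1 (mod 7)
  r_1 = 1 (mod 49)
  r_2 = 148 (mod 343)
Final: r = 148 with f(r) ≡ 0 mod 7^3.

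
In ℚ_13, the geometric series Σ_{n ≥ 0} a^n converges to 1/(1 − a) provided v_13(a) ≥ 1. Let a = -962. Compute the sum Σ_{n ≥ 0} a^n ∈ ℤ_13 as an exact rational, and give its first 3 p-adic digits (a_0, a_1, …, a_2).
Σ a^n = 1/(1 − a) = 1/963;  first 3 digits = (1, 4, 10)

v_13(a) = 1 ≥ 1, so the series converges in ℤ_13 to 1/(1 − a) = 1/(1 − (-962)) = 1/963. Expand this rational in ℤ_13: compute digits iteratively via d_i = x_i mod 13, x_{i+1} = (x_i − d_i)/13. The first 3 digits are (1, 4, 10).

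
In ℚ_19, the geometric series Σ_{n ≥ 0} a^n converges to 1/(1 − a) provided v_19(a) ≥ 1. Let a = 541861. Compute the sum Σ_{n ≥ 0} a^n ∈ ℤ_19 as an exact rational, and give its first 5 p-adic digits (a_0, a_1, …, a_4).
Σ a^n = 1/(1 − a) = -1/541860;  first 5 digits = (1, 0, 0, 3, 4)

v_19(a) = 3 ≥ 1, so the series converges in ℤ_19 to 1/(1 − a) = 1/(1 − 541861) = -1/541860. Expand this rational in ℤ_19: compute digits iteratively via d_i = x_i mod 19, x_{i+1} = (x_i − d_i)/19. The first 5 digits are (1, 0, 0, 3, 4).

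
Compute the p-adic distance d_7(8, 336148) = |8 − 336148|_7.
d_7(8, 336148) = 1/16807

Step 1 — x − y = 8 − 336148 = -336140. Step 2 — v_7(-336140) = 5 (factor: -336140 = −(7^5 · 20); the sign does not affect v_p). Step 3 — |x − y|_7 = 7^{-5} = 1/16807.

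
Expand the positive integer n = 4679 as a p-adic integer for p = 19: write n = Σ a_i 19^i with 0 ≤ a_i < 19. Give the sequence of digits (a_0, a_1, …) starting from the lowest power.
(a_0, a_1, …) = (5, 18, 12)

Repeated division by 19 gives the digits low-to-high: 4679 = 5 + 18·19^1 + 12·19^2. Digit sequence: (5, 18, 12).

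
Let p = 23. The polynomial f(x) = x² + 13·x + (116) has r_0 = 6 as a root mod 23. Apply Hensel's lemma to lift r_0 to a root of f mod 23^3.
r_2 = 6768 (mod 12167)

Hensel: r_{i+1} = r_i − f(r_i)·(f′(r_i))^{-1} mod 23^{i+2}, f′(x) = 2x + 13. Iterate:
  r_0 = 6 (mod 23)
  r_1 = 420 (mod 529)
  r_2 = 6768 (mod 12167)
Final: r = 6768 satisfies f(r) ≡ 0 mod 23^3.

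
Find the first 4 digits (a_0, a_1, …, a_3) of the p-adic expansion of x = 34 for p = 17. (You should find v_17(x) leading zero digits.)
(a_0, …, a_3) = (0, 2, 0, 0)

v_17(34) = 1, so a_0 = ... = a_0 = 0. Factor out: x = 17^1 · u with u = 2 a unit in ℤ_17. Expand u iteratively via a_{v+i} = u_i mod 17, u_{i+1} = (u_i − a_{v+i})/17:
  u_0 = 2;  a_1 = 2;  u_1 = (u_0 − 2)/17 = 0
  u_1 = 0;  a_2 = 0;  u_2 = (u_1 − 0)/17 = 0
  u_2 = 0;  a_3 = 0;  u_3 = (u_2 − 0)/17 = 0
Digits: (0, 2, 0, 0).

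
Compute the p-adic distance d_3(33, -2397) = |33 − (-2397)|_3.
d_3(33, -2397) = 1/243

Step 1 — x − y = 33 − (-2397) = 2430. Step 2 — v_3(2430) = 5 (factor: 2430 = (3^5 · 10); the sign does not affect v_p). Step 3 — |x − y|_3 = 3^{-5} = 1/243.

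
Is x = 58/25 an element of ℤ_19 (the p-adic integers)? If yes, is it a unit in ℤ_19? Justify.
x ∈ ℤ_19^× (unit); v_19(x) = 0

ℤ_19 = {x ∈ ℚ_19 : v_19(x) ≥ 0} and ℤ_19^× = {x ∈ ℤ_19 : v_19(x) = 0}. Here v_19(58/25) = v_19(num) − v_19(den) = 0; compare against these criteria.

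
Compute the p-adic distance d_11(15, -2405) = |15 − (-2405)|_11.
d_11(15, -2405) = 1/121

Step 1 — x − y = 15 − (-2405) = 2420. Step 2 — v_11(2420) = 2 (factor: 2420 = (11^2 · 20); the sign does not affect v_p). Step 3 — |x − y|_11 = 11^{-2} = 1/121.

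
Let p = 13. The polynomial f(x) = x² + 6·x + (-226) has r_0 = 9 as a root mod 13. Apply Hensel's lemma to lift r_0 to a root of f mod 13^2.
r_1 = 48 (mod 169)

Hensel: r_{i+1} = r_i − f(r_i)·(f′(r_i))^{-1} mod 13^{i+2}, f′(x) = 2x + 6. Iterate:
  r_0 = 9 (mod 13)
  r_1 = 48 (mod 169)
Final: r = 48 satisfies f(r) ≡ 0 mod 13^2.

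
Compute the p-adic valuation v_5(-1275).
v_5(-1275) = 2

v_5(n) is the largest exponent k such that 5^k divides n. Factor out: -1275 = -5^2 · 51. (Sign doesn't affect v_p.) So v_5(-1275) = 2.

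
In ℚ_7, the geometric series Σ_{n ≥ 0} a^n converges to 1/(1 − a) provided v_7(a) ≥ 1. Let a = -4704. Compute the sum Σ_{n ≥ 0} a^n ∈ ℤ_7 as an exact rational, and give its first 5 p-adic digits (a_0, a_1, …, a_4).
Σ a^n = 1/(1 − a) = 1/4705;  first 5 digits = (1, 0, 2, 0, 2)

v_7(a) = 2 ≥ 1, so the series converges in ℤ_7 to 1/(1 − a) = 1/(1 − (-4704)) = 1/4705. Expand this rational in ℤ_7: compute digits iteratively via d_i = x_i mod 7, x_{i+1} = (x_i − d_i)/7. The first 5 digits are (1, 0, 2, 0, 2).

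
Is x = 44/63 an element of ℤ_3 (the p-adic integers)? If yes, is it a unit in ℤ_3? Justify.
x ∉ ℤ_3 (v_3(x) = -2 < 0)

ℤ_3 = {x ∈ ℚ_3 : v_3(x) ≥ 0} and ℤ_3^× = {x ∈ ℤ_3 : v_3(x) = 0}. Here v_3(44/63) = v_3(num) − v_3(den) = -2; compare against these criteria.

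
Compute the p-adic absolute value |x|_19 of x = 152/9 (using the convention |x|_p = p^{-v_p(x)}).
|152/9|_19 = 1/19

Step 1 — compute v_19(x) by factoring powers of 19 out of the numerator and denominator: v_19(152/9) = 1. Step 2 — apply |x|_p = p^{-v_p(x)} = 19^{-1} = 1/19.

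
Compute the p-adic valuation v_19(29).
v_19(29) = 0

v_19(n) is the largest exponent k such that 19^k divides n. Factor out: 29 = 19^0 · 29. (Sign doesn't affect v_p.) So v_19(29) = 0.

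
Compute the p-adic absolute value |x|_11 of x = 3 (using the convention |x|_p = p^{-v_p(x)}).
|3|_11 = 1

Step 1 — compute v_11(x) by factoring powers of 11 out of the numerator and denominator: v_11(3) = 0. Step 2 — apply |x|_p = p^{-v_p(x)} = 11^{0} = 1.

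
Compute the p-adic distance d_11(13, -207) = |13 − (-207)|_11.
d_11(13, -207) = 1/11

Step 1 — x − y = 13 − (-207) = 220. Step 2 — v_11(220) = 1 (factor: 220 = (11^1 · 20); the sign does not affect v_p). Step 3 — |x − y|_11 = 11^{-1} = 1/11.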